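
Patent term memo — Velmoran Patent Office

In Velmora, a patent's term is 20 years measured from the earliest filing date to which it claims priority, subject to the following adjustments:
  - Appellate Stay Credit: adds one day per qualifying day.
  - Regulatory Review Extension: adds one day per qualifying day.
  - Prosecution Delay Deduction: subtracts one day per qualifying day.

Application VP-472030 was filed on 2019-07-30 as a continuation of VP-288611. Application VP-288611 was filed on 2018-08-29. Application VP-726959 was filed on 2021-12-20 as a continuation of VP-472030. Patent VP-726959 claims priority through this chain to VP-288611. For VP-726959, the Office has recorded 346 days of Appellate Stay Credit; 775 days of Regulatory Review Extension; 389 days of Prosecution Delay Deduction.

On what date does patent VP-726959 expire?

Earliest priority filing: 29 August 2018.
Base term: 29 August 2018 + 20 years → 29 August 2038.
Appellate Stay Credit: +346 days → 10 August 2039.
Regulatory Review Extension: +775 days → 23 September 2041.
Prosecution Delay Deduction: −389 days → 30 August 2040.

2040-08-30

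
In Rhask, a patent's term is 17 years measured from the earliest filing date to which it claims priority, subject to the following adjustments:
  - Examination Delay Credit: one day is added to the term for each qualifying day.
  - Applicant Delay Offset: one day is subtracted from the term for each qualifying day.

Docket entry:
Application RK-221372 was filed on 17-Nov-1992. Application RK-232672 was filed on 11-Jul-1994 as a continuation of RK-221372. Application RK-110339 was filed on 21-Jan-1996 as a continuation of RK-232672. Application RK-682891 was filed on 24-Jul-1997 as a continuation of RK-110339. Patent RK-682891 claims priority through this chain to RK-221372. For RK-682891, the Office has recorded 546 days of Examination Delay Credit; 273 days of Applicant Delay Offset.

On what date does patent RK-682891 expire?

Earliest priority filing: 17 November 1992.
Base term: 17 November 1992 + 17 years → 17 November 2009.
Examination Delay Credit: +546 days → 17 May 2011.
Applicant Delay Offset: −273 days → 17 August 2010.

2010-08-17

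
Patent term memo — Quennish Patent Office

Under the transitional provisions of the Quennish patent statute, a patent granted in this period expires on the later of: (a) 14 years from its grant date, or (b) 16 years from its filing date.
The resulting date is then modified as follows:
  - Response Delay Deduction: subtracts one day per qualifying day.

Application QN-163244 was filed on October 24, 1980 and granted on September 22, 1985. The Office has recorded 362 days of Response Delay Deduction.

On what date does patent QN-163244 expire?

1998-09-25

(a) grant + 14 years → 22 September 1999.
(b) filing + 16 years → 24 October 1996.
Later of the two: 22 September 1999.
Response Delay Deduction: −362 days → 25 September 1998.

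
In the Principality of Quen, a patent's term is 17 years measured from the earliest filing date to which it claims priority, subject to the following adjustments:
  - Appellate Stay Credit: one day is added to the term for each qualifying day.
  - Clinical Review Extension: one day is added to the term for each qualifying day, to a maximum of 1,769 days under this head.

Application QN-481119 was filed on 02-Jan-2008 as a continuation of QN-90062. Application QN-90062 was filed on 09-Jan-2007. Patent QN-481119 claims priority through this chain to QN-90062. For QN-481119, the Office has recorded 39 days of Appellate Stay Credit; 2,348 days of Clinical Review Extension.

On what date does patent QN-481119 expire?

Earliest priority filing: 9 January 2007.
Base term: 9 January 2007 + 17 years → 9 January 2024.
Appellate Stay Credit: +39 days → 17 February 2024.
Clinical Review Extension: 2348 days claimed exceeds the 1769-day cap, so +1769 days → 21 December 2028.

December 21, 2028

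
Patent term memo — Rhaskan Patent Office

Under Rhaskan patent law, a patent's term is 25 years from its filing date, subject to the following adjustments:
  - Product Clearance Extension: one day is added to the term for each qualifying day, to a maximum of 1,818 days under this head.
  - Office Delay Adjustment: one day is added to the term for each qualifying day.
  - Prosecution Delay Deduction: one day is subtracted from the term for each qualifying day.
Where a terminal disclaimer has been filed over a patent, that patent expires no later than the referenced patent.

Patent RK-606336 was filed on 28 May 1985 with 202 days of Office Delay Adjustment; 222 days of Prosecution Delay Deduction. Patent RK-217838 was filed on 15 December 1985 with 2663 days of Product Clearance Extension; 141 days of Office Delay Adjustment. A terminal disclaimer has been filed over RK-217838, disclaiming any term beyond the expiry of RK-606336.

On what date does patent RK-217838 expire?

Natural term of RK-217838:
  Base: filing + 25 years → 15 December 2010.
  Product Clearance Extension: 2663 days claimed exceeds the 1818-day cap, so +1818 days → 7 December 2015.
  Office Delay Adjustment: +141 days → 26 April 2016.
Expiry of referenced patent RK-606336:
  Base: filing + 25 years → 28 May 2010.
  Office Delay Adjustment: +202 days → 16 December 2010.
  Prosecution Delay Deduction: −222 days → 8 May 2010.
Terminal disclaimer: RK-217838 expires on the earlier of 26 April 2016 and 8 May 2010.

May 8, 2010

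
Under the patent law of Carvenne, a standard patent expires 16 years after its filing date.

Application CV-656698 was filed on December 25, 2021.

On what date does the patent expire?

2037-12-25

Filing date + 16 years → 25 December 2037.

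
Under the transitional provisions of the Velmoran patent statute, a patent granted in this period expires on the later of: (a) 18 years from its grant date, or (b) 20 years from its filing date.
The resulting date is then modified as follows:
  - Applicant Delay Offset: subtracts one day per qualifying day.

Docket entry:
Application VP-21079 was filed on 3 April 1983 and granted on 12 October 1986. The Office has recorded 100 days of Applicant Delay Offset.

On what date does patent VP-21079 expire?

(a) grant + 18 years → 12 October 2004.
(b) filing + 20 years → 3 April 2003.
Later of the two: 12 October 2004.
Applicant Delay Offset: −100 days → 4 July 2004.

2004-07-04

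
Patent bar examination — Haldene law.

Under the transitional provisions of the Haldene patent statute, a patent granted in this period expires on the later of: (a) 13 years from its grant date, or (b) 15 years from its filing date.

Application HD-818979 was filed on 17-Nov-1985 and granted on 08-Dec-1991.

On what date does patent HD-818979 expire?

December 8, 2004

(a) grant + 13 years → 8 December 2004.
(b) filing + 15 years → 17 November 2000.
Later of the two: 8 December 2004.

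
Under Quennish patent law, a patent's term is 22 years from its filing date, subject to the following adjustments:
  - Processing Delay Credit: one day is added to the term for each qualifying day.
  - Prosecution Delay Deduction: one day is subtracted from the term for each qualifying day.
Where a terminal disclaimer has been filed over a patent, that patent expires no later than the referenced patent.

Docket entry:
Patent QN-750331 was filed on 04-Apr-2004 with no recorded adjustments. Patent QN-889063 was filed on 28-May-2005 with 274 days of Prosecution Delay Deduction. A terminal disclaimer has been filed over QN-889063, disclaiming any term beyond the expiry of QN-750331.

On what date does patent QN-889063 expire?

2026-04-04

Natural term of QN-889063:
  Base: filing + 22 years → 28 May 2027.
  Prosecution Delay Deduction: −274 days → 27 August 2026.
Expiry of referenced patent QN-750331:
  Base: filing + 22 years → 4 April 2026.
Terminal disclaimer: QN-889063 expires on the earlier of 27 August 2026 and 4 April 2026.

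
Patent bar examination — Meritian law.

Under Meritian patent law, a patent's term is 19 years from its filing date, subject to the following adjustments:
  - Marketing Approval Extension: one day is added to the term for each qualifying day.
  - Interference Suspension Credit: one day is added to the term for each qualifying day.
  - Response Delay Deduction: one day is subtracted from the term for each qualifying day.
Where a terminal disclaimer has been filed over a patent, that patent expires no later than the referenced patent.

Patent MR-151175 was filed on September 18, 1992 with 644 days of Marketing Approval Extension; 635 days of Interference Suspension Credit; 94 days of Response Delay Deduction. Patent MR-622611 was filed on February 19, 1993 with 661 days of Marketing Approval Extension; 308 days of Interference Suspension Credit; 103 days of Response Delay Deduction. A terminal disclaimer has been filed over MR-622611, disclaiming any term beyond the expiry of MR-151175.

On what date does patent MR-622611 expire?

Natural term of MR-622611:
  Base: filing + 19 years → 19 February 2012.
  Marketing Approval Extension: +661 days → 11 December 2013.
  Interference Suspension Credit: +308 days → 15 October 2014.
  Response Delay Deduction: −103 days → 4 July 2014.
Expiry of referenced patent MR-151175:
  Base: filing + 19 years → 18 September 2011.
  Marketing Approval Extension: +644 days → 23 June 2013.
  Interference Suspension Credit: +635 days → 20 March 2015.
  Response Delay Deduction: −94 days → 16 December 2014.
Terminal disclaimer: MR-622611 expires on the earlier of 4 July 2014 and 16 December 2014.

July 4, 2014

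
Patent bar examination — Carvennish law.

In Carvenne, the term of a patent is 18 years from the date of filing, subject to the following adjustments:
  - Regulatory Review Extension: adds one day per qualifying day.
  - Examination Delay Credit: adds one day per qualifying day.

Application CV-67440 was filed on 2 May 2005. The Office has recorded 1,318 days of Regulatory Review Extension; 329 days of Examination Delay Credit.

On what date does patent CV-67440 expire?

Base term: filing date + 18 years → 2 May 2023.
Regulatory Review Extension: +1318 days → 10 December 2026.
Examination Delay Credit: +329 days → 4 November 2027.

2027-11-04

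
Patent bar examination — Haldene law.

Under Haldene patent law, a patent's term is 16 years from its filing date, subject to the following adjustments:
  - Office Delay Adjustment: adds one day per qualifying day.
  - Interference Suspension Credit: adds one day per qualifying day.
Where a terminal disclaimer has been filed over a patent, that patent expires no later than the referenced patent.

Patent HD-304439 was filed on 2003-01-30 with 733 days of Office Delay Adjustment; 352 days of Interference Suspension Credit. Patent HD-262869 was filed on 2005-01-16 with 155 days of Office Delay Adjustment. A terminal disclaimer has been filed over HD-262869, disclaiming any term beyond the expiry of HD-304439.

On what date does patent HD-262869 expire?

Natural term of HD-262869:
  Base: filing + 16 years → 16 January 2021.
  Office Delay Adjustment: +155 days → 20 June 2021.
Expiry of referenced patent HD-304439:
  Base: filing + 16 years → 30 January 2019.
  Office Delay Adjustment: +733 days → 1 February 2021.
  Interference Suspension Credit: +352 days → 19 January 2022.
Terminal disclaimer: HD-262869 expires on the earlier of 20 June 2021 and 19 January 2022.

June 20, 2021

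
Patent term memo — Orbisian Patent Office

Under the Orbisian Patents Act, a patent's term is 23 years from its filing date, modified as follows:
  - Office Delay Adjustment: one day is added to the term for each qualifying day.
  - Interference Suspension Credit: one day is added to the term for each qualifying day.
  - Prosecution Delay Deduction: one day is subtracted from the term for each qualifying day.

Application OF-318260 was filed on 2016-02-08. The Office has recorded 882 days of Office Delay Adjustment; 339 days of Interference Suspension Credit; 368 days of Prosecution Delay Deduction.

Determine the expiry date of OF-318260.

2041-06-10

Base term: filing date + 23 years → 8 February 2039.
Office Delay Adjustment: +882 days → 9 July 2041.
Interference Suspension Credit: +339 days → 13 June 2042.
Prosecution Delay Deduction: −368 days → 10 June 2041.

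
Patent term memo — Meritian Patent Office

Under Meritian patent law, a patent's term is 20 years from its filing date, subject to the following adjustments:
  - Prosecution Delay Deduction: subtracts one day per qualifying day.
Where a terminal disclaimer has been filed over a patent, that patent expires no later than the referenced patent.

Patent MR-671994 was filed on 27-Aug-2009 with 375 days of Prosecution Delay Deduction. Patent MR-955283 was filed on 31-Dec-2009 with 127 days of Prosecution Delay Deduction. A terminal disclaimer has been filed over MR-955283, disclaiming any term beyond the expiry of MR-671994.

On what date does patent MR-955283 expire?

Natural term of MR-955283:
  Base: filing + 20 years → 31 December 2029.
  Prosecution Delay Deduction: −127 days → 26 August 2029.
Expiry of referenced patent MR-671994:
  Base: filing + 20 years → 27 August 2029.
  Prosecution Delay Deduction: −375 days → 17 August 2028.
Terminal disclaimer: MR-955283 expires on the earlier of 26 August 2029 and 17 August 2028.

2028-08-17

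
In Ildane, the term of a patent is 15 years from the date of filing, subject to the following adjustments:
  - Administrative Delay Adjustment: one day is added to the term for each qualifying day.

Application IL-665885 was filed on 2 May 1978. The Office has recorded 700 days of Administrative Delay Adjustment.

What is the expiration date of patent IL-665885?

April 2, 1995

Base term: filing date + 15 years → 2 May 1993.
Administrative Delay Adjustment: +700 days → 2 April 1995.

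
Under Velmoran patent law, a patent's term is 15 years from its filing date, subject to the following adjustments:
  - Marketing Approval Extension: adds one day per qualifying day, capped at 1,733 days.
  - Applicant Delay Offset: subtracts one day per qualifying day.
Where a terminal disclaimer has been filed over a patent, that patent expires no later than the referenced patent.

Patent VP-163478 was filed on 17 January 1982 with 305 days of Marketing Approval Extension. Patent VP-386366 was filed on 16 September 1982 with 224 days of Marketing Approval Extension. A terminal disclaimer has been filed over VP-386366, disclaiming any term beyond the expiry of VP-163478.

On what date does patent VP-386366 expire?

1997-11-18

Natural term of VP-386366:
  Base: filing + 15 years → 16 September 1997.
  Marketing Approval Extension: 224 days (within the 1733-day cap) → +224 days → 28 April 1998.
Expiry of referenced patent VP-163478:
  Base: filing + 15 years → 17 January 1997.
  Marketing Approval Extension: 305 days (within the 1733-day cap) → +305 days → 18 November 1997.
Terminal disclaimer: VP-386366 expires on the earlier of 28 April 1998 and 18 November 1997.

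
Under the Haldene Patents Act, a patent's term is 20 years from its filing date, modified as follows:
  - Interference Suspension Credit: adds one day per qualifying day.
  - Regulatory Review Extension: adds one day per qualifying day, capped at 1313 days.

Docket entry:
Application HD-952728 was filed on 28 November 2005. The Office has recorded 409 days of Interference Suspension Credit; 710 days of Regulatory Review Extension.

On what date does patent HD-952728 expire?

Base term: filing date + 20 years → 28 November 2025.
Interference Suspension Credit: +409 days → 11 January 2027.
Regulatory Review Extension: 710 days (within the 1313-day cap) → +710 days → 21 December 2028.

2028-12-21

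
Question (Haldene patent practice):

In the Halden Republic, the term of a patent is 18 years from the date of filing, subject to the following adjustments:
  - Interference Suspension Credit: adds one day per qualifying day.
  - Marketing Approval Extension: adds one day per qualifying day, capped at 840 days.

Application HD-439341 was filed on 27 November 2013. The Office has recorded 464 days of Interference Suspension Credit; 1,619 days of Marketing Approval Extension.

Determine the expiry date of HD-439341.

Base term: filing date + 18 years → 27 November 2031.
Interference Suspension Credit: +464 days → 5 March 2033.
Marketing Approval Extension: 1619 days claimed exceeds the 840-day cap, so +840 days → 23 June 2035.

June 23, 2035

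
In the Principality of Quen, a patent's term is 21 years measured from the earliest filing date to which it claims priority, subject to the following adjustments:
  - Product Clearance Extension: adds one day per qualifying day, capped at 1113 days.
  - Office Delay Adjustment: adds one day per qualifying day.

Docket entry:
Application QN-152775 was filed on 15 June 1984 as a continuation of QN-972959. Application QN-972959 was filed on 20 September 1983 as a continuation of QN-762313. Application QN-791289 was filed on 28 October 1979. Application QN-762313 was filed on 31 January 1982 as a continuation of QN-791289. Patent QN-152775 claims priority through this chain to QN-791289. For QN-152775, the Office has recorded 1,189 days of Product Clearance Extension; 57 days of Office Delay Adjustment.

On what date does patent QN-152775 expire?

Earliest priority filing: 28 October 1979.
Base term: 28 October 1979 + 21 years → 28 October 2000.
Product Clearance Extension: 1189 days claimed exceeds the 1113-day cap, so +1113 days → 15 November 2003.
Office Delay Adjustment: +57 days → 11 January 2004.

2004-01-11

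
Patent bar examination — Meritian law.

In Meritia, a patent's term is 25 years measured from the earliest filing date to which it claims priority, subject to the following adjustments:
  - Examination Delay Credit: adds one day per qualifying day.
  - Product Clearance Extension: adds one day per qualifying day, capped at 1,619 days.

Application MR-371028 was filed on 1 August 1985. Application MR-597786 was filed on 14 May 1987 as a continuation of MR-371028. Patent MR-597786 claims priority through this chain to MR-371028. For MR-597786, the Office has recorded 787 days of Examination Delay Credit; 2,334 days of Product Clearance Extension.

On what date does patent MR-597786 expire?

March 3, 2017

Earliest priority filing: 1 August 1985.
Base term: 1 August 1985 + 25 years → 1 August 2010.
Examination Delay Credit: +787 days → 26 September 2012.
Product Clearance Extension: 2334 days claimed exceeds the 1619-day cap, so +1619 days → 3 March 2017.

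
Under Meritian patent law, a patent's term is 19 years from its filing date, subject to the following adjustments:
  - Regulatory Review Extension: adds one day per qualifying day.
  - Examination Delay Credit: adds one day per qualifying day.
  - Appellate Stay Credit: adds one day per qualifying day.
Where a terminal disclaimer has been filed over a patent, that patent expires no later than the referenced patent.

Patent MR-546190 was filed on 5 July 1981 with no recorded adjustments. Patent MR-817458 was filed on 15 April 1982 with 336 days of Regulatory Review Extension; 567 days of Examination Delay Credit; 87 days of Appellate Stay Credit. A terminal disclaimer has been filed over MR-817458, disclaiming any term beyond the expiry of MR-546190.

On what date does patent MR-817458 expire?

Natural term of MR-817458:
  Base: filing + 19 years → 15 April 2001.
  Regulatory Review Extension: +336 days → 17 March 2002.
  Examination Delay Credit: +567 days → 5 October 2003.
  Appellate Stay Credit: +87 days → 31 December 2003.
Expiry of referenced patent MR-546190:
  Base: filing + 19 years → 5 July 2000.
Terminal disclaimer: MR-817458 expires on the earlier of 31 December 2003 and 5 July 2000.

July 5, 2000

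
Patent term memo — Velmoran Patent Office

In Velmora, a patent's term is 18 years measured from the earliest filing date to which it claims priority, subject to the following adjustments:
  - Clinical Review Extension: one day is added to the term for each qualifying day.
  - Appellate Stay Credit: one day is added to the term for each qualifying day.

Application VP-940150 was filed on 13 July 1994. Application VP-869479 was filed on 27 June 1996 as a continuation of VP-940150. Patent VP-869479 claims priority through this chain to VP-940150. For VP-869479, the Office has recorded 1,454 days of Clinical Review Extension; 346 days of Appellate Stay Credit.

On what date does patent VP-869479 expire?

Earliest priority filing: 13 July 1994.
Base term: 13 July 1994 + 18 years → 13 July 2012.
Clinical Review Extension: +1454 days → 6 July 2016.
Appellate Stay Credit: +346 days → 17 June 2017.

2017-06-17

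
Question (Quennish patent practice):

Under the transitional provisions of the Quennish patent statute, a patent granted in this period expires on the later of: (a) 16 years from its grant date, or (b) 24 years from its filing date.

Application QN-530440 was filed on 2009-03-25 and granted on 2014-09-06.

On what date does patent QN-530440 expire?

March 25, 2033

(a) grant + 16 years → 6 September 2030.
(b) filing + 24 years → 25 March 2033.
Later of the two: 25 March 2033.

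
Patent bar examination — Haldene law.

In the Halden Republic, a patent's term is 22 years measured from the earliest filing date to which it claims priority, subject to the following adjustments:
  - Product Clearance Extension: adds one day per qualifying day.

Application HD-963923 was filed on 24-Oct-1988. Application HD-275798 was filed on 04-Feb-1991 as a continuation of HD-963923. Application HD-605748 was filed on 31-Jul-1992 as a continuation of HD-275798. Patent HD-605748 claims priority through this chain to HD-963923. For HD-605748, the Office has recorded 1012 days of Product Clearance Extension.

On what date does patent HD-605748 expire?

2013-08-01

Earliest priority filing: 24 October 1988.
Base term: 24 October 1988 + 22 years → 24 October 2010.
Product Clearance Extension: +1012 days → 1 August 2013.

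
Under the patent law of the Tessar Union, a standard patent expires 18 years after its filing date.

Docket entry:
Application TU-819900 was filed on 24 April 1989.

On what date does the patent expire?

Filing date + 18 years → 24 April 2007.

2007-04-24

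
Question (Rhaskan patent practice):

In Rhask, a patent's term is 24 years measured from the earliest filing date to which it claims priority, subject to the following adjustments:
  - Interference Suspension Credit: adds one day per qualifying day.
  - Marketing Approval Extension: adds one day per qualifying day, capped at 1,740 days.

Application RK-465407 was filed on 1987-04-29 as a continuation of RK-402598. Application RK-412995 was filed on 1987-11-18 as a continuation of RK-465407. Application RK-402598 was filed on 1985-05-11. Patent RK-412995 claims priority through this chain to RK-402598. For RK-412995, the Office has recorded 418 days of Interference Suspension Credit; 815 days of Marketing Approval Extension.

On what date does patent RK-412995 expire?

Earliest priority filing: 11 May 1985.
Base term: 11 May 1985 + 24 years → 11 May 2009.
Interference Suspension Credit: +418 days → 3 July 2010.
Marketing Approval Extension: 815 days (within the 1740-day cap) → +815 days → 25 September 2012.

September 25, 2012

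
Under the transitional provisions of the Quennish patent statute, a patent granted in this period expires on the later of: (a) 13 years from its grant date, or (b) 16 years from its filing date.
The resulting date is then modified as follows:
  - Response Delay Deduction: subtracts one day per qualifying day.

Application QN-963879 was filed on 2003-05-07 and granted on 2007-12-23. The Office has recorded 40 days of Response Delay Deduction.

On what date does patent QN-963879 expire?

(a) grant + 13 years → 23 December 2020.
(b) filing + 16 years → 7 May 2019.
Later of the two: 23 December 2020.
Response Delay Deduction: −40 days → 13 November 2020.

November 13, 2020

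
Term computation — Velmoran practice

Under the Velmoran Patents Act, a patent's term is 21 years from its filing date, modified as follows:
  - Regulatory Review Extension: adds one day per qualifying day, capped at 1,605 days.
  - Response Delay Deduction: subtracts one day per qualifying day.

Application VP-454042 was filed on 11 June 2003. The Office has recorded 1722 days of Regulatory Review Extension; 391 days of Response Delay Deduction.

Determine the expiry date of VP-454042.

2027-10-08

Base term: filing date + 21 years → 11 June 2024.
Regulatory Review Extension: 1722 days claimed exceeds the 1605-day cap, so +1605 days → 2 November 2028.
Response Delay Deduction: −391 days → 8 October 2027.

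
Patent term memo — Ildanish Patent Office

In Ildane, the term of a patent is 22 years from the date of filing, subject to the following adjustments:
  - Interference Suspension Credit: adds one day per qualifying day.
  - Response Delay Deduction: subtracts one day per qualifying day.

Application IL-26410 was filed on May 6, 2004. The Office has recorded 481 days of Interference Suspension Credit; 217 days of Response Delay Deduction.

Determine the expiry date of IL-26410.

Base term: filing date + 22 years → 6 May 2026.
Interference Suspension Credit: +481 days → 30 August 2027.
Response Delay Deduction: −217 days → 25 January 2027.

January 25, 2027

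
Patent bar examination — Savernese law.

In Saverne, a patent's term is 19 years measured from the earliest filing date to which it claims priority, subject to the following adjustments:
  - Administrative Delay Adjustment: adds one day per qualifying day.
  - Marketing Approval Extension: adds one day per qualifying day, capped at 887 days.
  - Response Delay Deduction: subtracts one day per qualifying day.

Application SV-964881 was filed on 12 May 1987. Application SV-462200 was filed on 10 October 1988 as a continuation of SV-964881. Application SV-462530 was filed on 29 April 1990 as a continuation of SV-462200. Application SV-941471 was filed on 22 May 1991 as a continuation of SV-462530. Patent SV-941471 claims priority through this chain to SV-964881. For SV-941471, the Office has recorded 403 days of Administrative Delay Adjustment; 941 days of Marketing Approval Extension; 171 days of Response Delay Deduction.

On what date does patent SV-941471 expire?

June 4, 2009

Earliest priority filing: 12 May 1987.
Base term: 12 May 1987 + 19 years → 12 May 2006.
Administrative Delay Adjustment: +403 days → 19 June 2007.
Marketing Approval Extension: 941 days claimed exceeds the 887-day cap, so +887 days → 22 November 2009.
Response Delay Deduction: −171 days → 4 June 2009.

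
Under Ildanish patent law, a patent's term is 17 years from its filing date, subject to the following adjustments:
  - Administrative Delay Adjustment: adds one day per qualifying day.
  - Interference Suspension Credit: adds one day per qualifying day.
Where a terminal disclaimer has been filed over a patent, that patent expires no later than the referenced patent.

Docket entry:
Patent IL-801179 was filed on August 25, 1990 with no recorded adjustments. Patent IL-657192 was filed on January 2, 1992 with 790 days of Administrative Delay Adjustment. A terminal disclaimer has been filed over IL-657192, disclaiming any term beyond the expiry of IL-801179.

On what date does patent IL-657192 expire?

2007-08-25

Natural term of IL-657192:
  Base: filing + 17 years → 2 January 2009.
  Administrative Delay Adjustment: +790 days → 3 March 2011.
Expiry of referenced patent IL-801179:
  Base: filing + 17 years → 25 August 2007.
Terminal disclaimer: IL-657192 expires on the earlier of 3 March 2011 and 25 August 2007.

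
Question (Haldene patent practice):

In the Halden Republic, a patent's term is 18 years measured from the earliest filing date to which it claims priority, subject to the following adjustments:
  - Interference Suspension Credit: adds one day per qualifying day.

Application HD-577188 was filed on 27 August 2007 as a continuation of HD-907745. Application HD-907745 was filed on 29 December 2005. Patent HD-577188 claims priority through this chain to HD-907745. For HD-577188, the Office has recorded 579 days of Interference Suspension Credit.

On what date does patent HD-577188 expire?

Earliest priority filing: 29 December 2005.
Base term: 29 December 2005 + 18 years → 29 December 2023.
Interference Suspension Credit: +579 days → 30 July 2025.

July 30, 2025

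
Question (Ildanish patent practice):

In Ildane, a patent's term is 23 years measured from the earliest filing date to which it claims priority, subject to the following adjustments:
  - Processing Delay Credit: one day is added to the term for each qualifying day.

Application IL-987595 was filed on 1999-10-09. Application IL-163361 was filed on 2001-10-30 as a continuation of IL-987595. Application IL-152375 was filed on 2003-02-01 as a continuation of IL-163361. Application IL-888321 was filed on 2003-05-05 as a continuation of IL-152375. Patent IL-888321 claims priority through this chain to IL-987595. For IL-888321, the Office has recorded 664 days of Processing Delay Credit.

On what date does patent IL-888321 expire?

2024-08-03

Earliest priority filing: 9 October 1999.
Base term: 9 October 1999 + 23 years → 9 October 2022.
Processing Delay Credit: +664 days → 3 August 2024.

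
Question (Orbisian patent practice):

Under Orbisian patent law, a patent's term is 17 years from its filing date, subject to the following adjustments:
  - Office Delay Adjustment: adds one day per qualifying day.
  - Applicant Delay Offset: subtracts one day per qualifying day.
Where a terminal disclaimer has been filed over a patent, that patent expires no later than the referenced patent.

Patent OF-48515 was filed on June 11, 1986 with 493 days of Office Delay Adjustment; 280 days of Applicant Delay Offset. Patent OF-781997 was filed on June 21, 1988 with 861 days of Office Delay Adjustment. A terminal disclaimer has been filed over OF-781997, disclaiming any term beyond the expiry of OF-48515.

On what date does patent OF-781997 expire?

Natural term of OF-781997:
  Base: filing + 17 years → 21 June 2005.
  Office Delay Adjustment: +861 days → 30 October 2007.
Expiry of referenced patent OF-48515:
  Base: filing + 17 years → 11 June 2003.
  Office Delay Adjustment: +493 days → 16 October 2004.
  Applicant Delay Offset: −280 days → 10 January 2004.
Terminal disclaimer: OF-781997 expires on the earlier of 30 October 2007 and 10 January 2004.

January 10, 2004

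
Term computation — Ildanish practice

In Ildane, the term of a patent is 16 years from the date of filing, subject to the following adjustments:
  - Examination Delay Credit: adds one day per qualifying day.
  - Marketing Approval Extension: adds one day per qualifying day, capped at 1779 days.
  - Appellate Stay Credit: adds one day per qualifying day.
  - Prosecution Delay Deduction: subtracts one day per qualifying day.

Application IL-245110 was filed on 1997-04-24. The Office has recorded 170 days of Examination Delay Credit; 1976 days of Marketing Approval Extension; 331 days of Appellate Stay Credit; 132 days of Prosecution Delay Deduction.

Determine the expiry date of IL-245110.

March 12, 2019

Base term: filing date + 16 years → 24 April 2013.
Examination Delay Credit: +170 days → 11 October 2013.
Marketing Approval Extension: 1976 days claimed exceeds the 1779-day cap, so +1779 days → 25 August 2018.
Appellate Stay Credit: +331 days → 22 July 2019.
Prosecution Delay Deduction: −132 days → 12 March 2019.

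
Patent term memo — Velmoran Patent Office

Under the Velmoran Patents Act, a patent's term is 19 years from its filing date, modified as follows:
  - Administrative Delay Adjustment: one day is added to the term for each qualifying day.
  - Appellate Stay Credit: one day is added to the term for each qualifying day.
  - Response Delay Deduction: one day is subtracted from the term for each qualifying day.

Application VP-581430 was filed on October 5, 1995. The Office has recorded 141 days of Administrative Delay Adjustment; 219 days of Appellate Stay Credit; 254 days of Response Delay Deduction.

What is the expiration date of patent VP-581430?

Base term: filing date + 19 years → 5 October 2014.
Administrative Delay Adjustment: +141 days → 23 February 2015.
Appellate Stay Credit: +219 days → 30 September 2015.
Response Delay Deduction: −254 days → 19 January 2015.

January 19, 2015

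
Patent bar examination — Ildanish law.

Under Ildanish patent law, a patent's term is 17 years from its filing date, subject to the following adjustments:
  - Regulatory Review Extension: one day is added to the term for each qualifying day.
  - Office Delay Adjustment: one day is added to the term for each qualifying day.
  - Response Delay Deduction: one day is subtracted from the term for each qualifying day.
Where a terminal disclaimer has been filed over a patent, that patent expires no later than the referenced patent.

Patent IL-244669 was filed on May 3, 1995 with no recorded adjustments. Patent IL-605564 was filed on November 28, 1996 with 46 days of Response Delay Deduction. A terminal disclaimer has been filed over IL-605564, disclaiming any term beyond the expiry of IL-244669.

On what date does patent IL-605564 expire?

May 3, 2012

Natural term of IL-605564:
  Base: filing + 17 years → 28 November 2013.
  Response Delay Deduction: −46 days → 13 October 2013.
Expiry of referenced patent IL-244669:
  Base: filing + 17 years → 3 May 2012.
Terminal disclaimer: IL-605564 expires on the earlier of 13 October 2013 and 3 May 2012.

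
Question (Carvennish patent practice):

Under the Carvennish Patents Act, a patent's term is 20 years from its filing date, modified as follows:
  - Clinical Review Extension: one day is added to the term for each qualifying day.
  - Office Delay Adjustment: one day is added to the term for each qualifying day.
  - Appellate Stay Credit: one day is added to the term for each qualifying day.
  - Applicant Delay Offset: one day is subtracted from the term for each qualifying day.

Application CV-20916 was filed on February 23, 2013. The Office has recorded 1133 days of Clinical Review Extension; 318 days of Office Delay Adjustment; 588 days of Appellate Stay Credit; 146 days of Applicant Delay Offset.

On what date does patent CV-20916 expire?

Base term: filing date + 20 years → 23 February 2033.
Clinical Review Extension: +1133 days → 1 April 2036.
Office Delay Adjustment: +318 days → 13 February 2037.
Appellate Stay Credit: +588 days → 24 September 2038.
Applicant Delay Offset: −146 days → 1 May 2038.

May 1, 2038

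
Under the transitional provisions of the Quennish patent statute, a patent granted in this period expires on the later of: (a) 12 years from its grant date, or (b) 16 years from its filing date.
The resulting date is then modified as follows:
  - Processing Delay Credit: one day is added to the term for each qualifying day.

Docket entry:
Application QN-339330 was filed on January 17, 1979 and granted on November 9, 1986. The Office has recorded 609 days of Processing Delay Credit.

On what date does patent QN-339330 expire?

(a) grant + 12 years → 9 November 1998.
(b) filing + 16 years → 17 January 1995.
Later of the two: 9 November 1998.
Processing Delay Credit: +609 days → 10 July 2000.

2000-07-10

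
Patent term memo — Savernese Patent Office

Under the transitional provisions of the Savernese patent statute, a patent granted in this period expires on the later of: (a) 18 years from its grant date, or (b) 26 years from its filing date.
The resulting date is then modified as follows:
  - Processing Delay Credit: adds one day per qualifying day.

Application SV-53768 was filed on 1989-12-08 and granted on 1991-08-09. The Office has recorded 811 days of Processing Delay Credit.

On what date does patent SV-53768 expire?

2018-02-26

(a) grant + 18 years → 9 August 2009.
(b) filing + 26 years → 8 December 2015.
Later of the two: 8 December 2015.
Processing Delay Credit: +811 days → 26 February 2018.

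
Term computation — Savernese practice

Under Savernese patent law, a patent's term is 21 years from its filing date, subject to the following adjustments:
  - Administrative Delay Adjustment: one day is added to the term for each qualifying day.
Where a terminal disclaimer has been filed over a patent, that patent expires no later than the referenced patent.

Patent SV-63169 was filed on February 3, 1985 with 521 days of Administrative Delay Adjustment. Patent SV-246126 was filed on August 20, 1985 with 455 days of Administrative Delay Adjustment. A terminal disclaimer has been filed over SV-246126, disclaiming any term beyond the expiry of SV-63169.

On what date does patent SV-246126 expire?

Natural term of SV-246126:
  Base: filing + 21 years → 20 August 2006.
  Administrative Delay Adjustment: +455 days → 18 November 2007.
Expiry of referenced patent SV-63169:
  Base: filing + 21 years → 3 February 2006.
  Administrative Delay Adjustment: +521 days → 9 July 2007.
Terminal disclaimer: SV-246126 expires on the earlier of 18 November 2007 and 9 July 2007.

July 9, 2007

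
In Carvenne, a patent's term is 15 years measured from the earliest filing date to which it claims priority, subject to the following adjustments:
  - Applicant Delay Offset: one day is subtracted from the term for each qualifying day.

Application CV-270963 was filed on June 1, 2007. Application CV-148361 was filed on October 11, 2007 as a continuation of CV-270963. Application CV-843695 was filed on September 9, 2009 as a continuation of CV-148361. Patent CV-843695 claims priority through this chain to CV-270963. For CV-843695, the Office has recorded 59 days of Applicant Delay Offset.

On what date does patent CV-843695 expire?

Earliest priority filing: 1 June 2007.
Base term: 1 June 2007 + 15 years → 1 June 2022.
Applicant Delay Offset: −59 days → 3 April 2022.

2022-04-03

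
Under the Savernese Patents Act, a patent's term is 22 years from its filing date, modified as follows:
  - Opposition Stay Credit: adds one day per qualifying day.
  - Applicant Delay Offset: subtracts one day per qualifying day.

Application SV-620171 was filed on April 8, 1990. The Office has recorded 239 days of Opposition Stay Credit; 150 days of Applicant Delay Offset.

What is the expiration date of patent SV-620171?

Base term: filing date + 22 years → 8 April 2012.
Opposition Stay Credit: +239 days → 3 December 2012.
Applicant Delay Offset: −150 days → 6 July 2012.

2012-07-06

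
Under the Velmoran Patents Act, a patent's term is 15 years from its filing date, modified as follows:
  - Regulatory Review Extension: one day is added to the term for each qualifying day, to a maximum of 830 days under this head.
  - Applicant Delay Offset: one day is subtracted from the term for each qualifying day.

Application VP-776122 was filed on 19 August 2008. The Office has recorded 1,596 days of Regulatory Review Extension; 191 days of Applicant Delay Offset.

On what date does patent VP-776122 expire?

Base term: filing date + 15 years → 19 August 2023.
Regulatory Review Extension: 1596 days claimed exceeds the 830-day cap, so +830 days → 26 November 2025.
Applicant Delay Offset: −191 days → 19 May 2025.

May 19, 2025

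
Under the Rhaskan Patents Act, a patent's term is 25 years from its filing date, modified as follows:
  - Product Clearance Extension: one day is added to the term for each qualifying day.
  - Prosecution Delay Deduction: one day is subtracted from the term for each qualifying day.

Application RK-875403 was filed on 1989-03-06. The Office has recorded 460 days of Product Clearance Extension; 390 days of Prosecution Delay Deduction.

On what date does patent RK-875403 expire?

May 15, 2014

Base term: filing date + 25 years → 6 March 2014.
Product Clearance Extension: +460 days → 9 June 2015.
Prosecution Delay Deduction: −390 days → 15 May 2014.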